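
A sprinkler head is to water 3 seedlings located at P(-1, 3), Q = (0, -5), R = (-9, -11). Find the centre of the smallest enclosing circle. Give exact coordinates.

Side lengths²: PQ² = 65, PR² = 260, QR² = 117.
Since PR² = 260 ≥ 117 + 65 = 182, the angle opposite PR is not acute, so the smallest enclosing circle has PR as diameter.
Centre = midpoint of PR = (-5, -4), r² = 260/4 = 65.
Centre = (-5, -4).

(-5, -4)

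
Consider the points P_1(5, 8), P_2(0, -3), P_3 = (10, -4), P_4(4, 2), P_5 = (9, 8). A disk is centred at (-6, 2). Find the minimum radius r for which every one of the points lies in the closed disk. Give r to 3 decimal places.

17.088

The required radius is the distance from (-6, 2) to the farthest point.
Squared distances: 157, 61, 292, 100, 261.
Maximum is 292, attained at P_3.
r = √292 ≈ 17.088.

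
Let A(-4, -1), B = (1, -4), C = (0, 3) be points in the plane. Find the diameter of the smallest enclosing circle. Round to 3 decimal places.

Side lengths²: AB² = 34, AC² = 32, BC² = 50.
Since BC² = 50 < 34 + 32 = 66, the triangle is acute, so the smallest enclosing circle is the circumcircle.
Circumcentre = (-0.375, -0.625), r² = 13.28125.
Diameter = 2r = 2√(13.28125) ≈ 7.289.

7.289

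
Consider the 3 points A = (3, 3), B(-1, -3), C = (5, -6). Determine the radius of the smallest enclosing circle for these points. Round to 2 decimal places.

Side lengths²: AB² = 52, AC² = 85, BC² = 45.
Since AC² = 85 < 52 + 45 = 97, the triangle is acute, so the smallest enclosing circle is the circumcircle.
Circumcentre = (3.4375, -1.625), r² = 21.58203125.
r = √(21.58203125) ≈ 4.65.

4.65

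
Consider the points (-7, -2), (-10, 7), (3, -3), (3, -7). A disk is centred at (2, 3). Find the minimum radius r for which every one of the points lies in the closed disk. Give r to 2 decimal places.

The required radius is the distance from (2, 3) to the farthest point.
Squared distances: 106, 160, 37, 101.
Maximum is 160, attained at (-10, 7).
r = √160 ≈ 12.65.

12.65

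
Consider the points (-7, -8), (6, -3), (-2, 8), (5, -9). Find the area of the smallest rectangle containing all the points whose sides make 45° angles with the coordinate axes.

In coordinates u = x + y, v = x − y the rectangle is axis-aligned; the map (x,y)→(u,v) scales areas by 2.
u-values: -15, 3, 6, -4; range = 6 − (-15) = 21.
v-values: 1, 9, -10, 14; range = 14 − (-10) = 24.
Area = (21 × 24) / 2 = 252.

252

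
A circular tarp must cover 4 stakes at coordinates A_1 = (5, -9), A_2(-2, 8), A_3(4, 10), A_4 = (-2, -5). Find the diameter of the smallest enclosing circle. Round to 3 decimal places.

A smallest enclosing disk is always determined by at most three of the input points on its boundary.
The minimum enclosing circle is determined by three boundary points: A_1, A_2, A_3.
Their circumcentre is (223/58, 27/58) with r² = 152945/1682.
The farthest remaining point A_4 is at distance² 107705/1682 ≤ 152945/1682.
Diameter = 2r = 2√(152945/1682) ≈ 19.071.

19.071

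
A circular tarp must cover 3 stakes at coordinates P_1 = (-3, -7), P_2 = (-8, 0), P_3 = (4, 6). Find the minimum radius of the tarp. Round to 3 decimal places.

Side lengths²: P_1P_2² = 74, P_1P_3² = 218, P_2P_3² = 180.
Since P_1P_3² = 218 < 180 + 74 = 254, the triangle is acute, so the smallest enclosing circle is the circumcircle.
Circumcentre = (-10/19, 1/19), r² = 20165/361.
r = √(20165/361) ≈ 7.474.

7.474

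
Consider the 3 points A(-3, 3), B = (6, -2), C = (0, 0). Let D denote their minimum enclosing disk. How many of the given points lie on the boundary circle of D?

Side lengths²: AB² = 106, AC² = 18, BC² = 40.
Since AB² = 106 ≥ 40 + 18 = 58, the angle opposite AB is not acute, so the smallest enclosing circle has AB as diameter.
Centre = midpoint of AB = (1.5, 0.5), r² = 106/4 = 26.5.
The points at distance exactly r from the centre are A, B — 2 points.

2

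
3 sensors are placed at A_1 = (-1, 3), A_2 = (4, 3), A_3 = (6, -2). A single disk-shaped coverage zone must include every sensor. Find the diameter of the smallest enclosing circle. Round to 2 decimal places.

Side lengths²: A_1A_2² = 25, A_1A_3² = 74, A_2A_3² = 29.
Since A_1A_3² = 74 ≥ 29 + 25 = 54, the angle opposite A_1A_3 is not acute, so the smallest enclosing circle has A_1A_3 as diameter.
Centre = midpoint of A_1A_3 = (2.5, 0.5), r² = 74/4 = 18.5.
Diameter = 2r = 2√(18.5) ≈ 8.60.

8.60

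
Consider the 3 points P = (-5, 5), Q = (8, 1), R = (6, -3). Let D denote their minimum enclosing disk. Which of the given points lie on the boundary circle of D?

P, Q, R

Side lengths²: PQ² = 185, PR² = 185, QR² = 20.
Since PR² = 185 < 185 + 20 = 205, the triangle is acute, so the smallest enclosing circle is the circumcircle.
Circumcentre = (7/6, 23/12), r² = 6845/144.
The points at distance exactly r from the centre are P, Q, R — 3 points.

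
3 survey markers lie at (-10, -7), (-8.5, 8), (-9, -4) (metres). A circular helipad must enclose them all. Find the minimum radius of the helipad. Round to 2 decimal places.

Call the three points A, B, C in the order given.
Side lengths²: AB² = 227.25, AC² = 10, BC² = 144.25.
Since AB² = 227.25 ≥ 144.25 + 10 = 154.25, the angle opposite AB is not acute, so the smallest enclosing circle has AB as diameter.
Centre = midpoint of AB = (-9.25, 0.5), r² = 227.25/4 = 56.8125.
r = √(56.8125) ≈ 7.54.

7.54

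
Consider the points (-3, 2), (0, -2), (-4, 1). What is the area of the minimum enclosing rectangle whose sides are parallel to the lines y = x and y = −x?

7

In coordinates u = x + y, v = x − y the rectangle is axis-aligned; the map (x,y)→(u,v) scales areas by 2.
u-values: -1, -2, -3; range = -1 − (-3) = 2.
v-values: -5, 2, -5; range = 2 − (-5) = 7.
Area = (2 × 7) / 2 = 7.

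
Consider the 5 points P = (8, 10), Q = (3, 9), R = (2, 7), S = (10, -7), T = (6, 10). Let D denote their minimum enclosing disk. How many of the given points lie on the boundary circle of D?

The minimum enclosing circle is determined by three boundary points: Q, S, T.
Their circumcentre is (159/22, 29/22) with r² = 18605/242.
The farthest remaining point P is at distance² 18385/242 ≤ 18605/242.
The points at distance exactly r from the centre are Q, S, T — 3 points.

3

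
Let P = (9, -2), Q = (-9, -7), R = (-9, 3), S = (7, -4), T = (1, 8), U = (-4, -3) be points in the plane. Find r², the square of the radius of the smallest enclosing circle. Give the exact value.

A smallest enclosing disk is always determined by at most three of the input points on its boundary.
The minimum enclosing circle is determined by three boundary points: P, Q, T.
Their circumcentre is (-35/44, -18/11) with r² = 186017/1936.
The farthest remaining point R is at distance² 171937/1936 ≤ 186017/1936.

186017/1936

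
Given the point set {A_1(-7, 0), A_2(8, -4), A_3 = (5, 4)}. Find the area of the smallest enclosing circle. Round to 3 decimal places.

Side lengths²: A_1A_2² = 241, A_1A_3² = 160, A_2A_3² = 73.
Since A_1A_2² = 241 ≥ 160 + 73 = 233, the angle opposite A_1A_2 is not acute, so the smallest enclosing circle has A_1A_2 as diameter.
Centre = midpoint of A_1A_2 = (0.5, -2), r² = 241/4 = 60.25.
Area = π·r² = π·60.25 ≈ 189.281.

189.281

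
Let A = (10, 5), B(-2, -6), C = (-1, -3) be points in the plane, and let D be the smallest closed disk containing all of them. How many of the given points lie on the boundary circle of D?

Side lengths²: AB² = 265, AC² = 185, BC² = 10.
Since AB² = 265 ≥ 185 + 10 = 195, the angle opposite AB is not acute, so the smallest enclosing circle has AB as diameter.
Centre = midpoint of AB = (4, -0.5), r² = 265/4 = 66.25.
The points at distance exactly r from the centre are A, B — 2 points.

2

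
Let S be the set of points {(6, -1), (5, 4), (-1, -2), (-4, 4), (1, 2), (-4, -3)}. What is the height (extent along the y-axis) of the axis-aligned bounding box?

7

max y = 4, min y = -3, so height = 7.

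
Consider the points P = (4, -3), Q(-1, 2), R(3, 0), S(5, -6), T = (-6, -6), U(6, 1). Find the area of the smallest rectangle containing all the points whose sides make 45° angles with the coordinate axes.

133

In coordinates u = x + y, v = x − y the rectangle is axis-aligned; the map (x,y)→(u,v) scales areas by 2.
u-values: 1, 1, 3, -1, -12, 7; range = 7 − (-12) = 19.
v-values: 7, -3, 3, 11, 0, 5; range = 11 − (-3) = 14.
Area = (19 × 14) / 2 = 133.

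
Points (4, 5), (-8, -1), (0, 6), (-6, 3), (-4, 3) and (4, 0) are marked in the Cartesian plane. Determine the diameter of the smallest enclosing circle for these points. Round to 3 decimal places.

13.416

The farthest pair is (4, 5)–(-8, -1) with squared distance 180. The circle on this segment as diameter has centre (-2, 2) and r² = 180/4 = 45.
Check (0, 6): distance² to centre = 20 ≤ 45, so it lies inside.
All remaining points lie in this disk, and no smaller disk contains both endpoints, so this is the minimum enclosing circle.
Diameter = 2r = 2√45 ≈ 13.416.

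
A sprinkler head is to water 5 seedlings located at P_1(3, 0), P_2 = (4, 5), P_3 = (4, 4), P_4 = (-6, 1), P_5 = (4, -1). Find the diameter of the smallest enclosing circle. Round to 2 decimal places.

10.98

The minimum enclosing circle is determined by three boundary points: P_2, P_4, P_5.
Their circumcentre is (-0.6, 2) with r² = 30.16.
The farthest remaining point P_3 is at distance² 25.16 ≤ 30.16.
Diameter = 2r = 2√(30.16) ≈ 10.98.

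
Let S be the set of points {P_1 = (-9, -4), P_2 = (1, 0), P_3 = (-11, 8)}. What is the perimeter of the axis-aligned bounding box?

48

Width = max x − min x = 1 − (-11) = 12.
Height = max y − min y = 8 − (-4) = 12.
Perimeter = 2(12 + 12) = 48.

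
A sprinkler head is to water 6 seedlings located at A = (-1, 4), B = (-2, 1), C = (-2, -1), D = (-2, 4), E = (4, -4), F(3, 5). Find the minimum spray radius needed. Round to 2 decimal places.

By Welzl's lemma the MEC is supported by two points (diametrically opposite) or three points (on a circumcircle).
The minimum enclosing circle is determined by three boundary points: D, E, F.
Their circumcentre is (31/23, 6/23) with r² = 13325/529.
The farthest remaining point A is at distance² 10312/529 ≤ 13325/529.
r = √(13325/529) ≈ 5.02.

5.02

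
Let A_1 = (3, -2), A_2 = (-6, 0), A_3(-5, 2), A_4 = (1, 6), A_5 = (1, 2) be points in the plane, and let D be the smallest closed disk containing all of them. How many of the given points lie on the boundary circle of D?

A smallest enclosing disk is always determined by at most three of the input points on its boundary.
The minimum enclosing circle is determined by three boundary points: A_1, A_2, A_4.
Their circumcentre is (-1, 1.25) with r² = 26.5625.
The farthest remaining point A_3 is at distance² 16.5625 ≤ 26.5625.
The points at distance exactly r from the centre are A_1, A_2, A_4 — 3 points.

3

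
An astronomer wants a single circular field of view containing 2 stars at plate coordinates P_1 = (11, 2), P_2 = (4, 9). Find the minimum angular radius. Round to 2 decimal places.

4.95

The smallest circle enclosing two points has them as diameter endpoints.
Centre = midpoint = (7.5, 5.5); r² = |P_1P_2|²/4 = 98/4 = 24.5.
r = √(24.5) ≈ 4.95.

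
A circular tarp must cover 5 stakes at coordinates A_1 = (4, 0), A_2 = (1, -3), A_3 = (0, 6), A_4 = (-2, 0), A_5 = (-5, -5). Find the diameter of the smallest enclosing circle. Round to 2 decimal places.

The minimum enclosing circle of a finite set is fixed by two of the points (as a diameter) or three (as a circumcircle).
The minimum enclosing circle is determined by three boundary points: A_1, A_3, A_5.
Their circumcentre is (-76/37, 11/37) with r² = 50297/1369.
The farthest remaining point A_2 is at distance² 27653/1369 ≤ 50297/1369.
Diameter = 2r = 2√(50297/1369) ≈ 12.12.

12.12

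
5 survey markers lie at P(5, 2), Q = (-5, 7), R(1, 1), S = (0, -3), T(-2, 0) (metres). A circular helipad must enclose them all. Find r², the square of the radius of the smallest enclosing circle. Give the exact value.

The minimum enclosing circle of a finite set is fixed by two of the points (as a diameter) or three (as a circumcircle).
The minimum enclosing circle is determined by three boundary points: P, Q, S.
Their circumcentre is (-5/6, 17/6) with r² = 625/18.
The farthest remaining point T is at distance² 169/18 ≤ 625/18.

625/18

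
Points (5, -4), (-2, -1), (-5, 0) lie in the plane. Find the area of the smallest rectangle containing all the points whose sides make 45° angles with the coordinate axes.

42

In coordinates u = x + y, v = x − y the rectangle is axis-aligned; the map (x,y)→(u,v) scales areas by 2.
u-values: 1, -3, -5; range = 1 − (-5) = 6.
v-values: 9, -1, -5; range = 9 − (-5) = 14.
Area = (6 × 14) / 2 = 42.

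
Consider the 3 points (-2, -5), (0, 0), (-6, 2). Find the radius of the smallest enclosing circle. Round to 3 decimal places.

4.038

Call the three points A, B, C in the order given.
Side lengths²: AB² = 29, AC² = 65, BC² = 40.
Since AC² = 65 < 40 + 29 = 69, the triangle is acute, so the smallest enclosing circle is the circumcircle.
Circumcentre = (-129/34, -47/34), r² = 9425/578.
r = √(9425/578) ≈ 4.038.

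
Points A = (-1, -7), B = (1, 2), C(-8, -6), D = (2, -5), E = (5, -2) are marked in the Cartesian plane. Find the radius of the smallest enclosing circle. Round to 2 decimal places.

6.80

The minimum enclosing circle of a finite set is fixed by two of the points (as a diameter) or three (as a circumcircle).
The farthest pair is C–E with squared distance 185. The circle on this segment as diameter has centre (-1.5, -4) and r² = 185/4 = 46.25.
Check A: distance² to centre = 9.25 ≤ 46.25, so it lies inside.
All remaining points lie in this disk, and no smaller disk contains both endpoints, so this is the minimum enclosing circle.
r = √(46.25) ≈ 6.80.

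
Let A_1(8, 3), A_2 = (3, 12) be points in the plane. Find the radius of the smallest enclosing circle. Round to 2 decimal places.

5.15

The smallest circle enclosing two points has them as diameter endpoints.
Centre = midpoint = (5.5, 7.5); r² = |A_1A_2|²/4 = 106/4 = 26.5.
r = √(26.5) ≈ 5.15.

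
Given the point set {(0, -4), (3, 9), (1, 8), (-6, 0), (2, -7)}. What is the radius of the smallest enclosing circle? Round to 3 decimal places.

By Welzl's lemma the MEC is supported by two points (diametrically opposite) or three points (on a circumcircle).
The minimum enclosing circle is determined by three boundary points: (3, 9), (-6, 0), (2, -7).
Their circumcentre is (59/30, 31/30) with r² = 29041/450.
The farthest remaining point (1, 8) is at distance² 22261/450 ≤ 29041/450.
r = √(29041/450) ≈ 8.033.

8.033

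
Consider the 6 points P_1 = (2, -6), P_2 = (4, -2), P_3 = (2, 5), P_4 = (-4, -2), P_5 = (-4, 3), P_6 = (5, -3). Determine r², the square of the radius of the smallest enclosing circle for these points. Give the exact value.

By Welzl's lemma the MEC is supported by two points (diametrically opposite) or three points (on a circumcircle).
The minimum enclosing circle is determined by three boundary points: P_1, P_3, P_5.
Their circumcentre is (0.5, -0.5) with r² = 32.5.
The farthest remaining point P_6 is at distance² 26.5 ≤ 32.5.

32.5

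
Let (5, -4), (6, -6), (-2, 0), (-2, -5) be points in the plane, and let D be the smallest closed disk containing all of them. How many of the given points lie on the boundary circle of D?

2

The minimum enclosing circle of a finite set is fixed by two of the points (as a diameter) or three (as a circumcircle).
The farthest pair is (6, -6)–(-2, 0) with squared distance 100. The circle on this segment as diameter has centre (2, -3) and r² = 100/4 = 25.
Check (5, -4): distance² to centre = 10 ≤ 25, so it lies inside.
All remaining points lie in this disk, and no smaller disk contains both endpoints, so this is the minimum enclosing circle.
The points at distance exactly r from the centre are (6, -6), (-2, 0) — 2 points.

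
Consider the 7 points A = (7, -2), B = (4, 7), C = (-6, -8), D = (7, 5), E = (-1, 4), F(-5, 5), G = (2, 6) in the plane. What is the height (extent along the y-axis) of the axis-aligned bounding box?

max y = 7, min y = -8, so height = 15.

15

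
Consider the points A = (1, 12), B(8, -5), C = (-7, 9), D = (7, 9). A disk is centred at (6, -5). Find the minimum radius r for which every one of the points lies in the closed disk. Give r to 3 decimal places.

The required radius is the distance from (6, -5) to the farthest point.
Squared distances: 314, 4, 365, 197.
Maximum is 365, attained at C.
r = √365 ≈ 19.105.

19.105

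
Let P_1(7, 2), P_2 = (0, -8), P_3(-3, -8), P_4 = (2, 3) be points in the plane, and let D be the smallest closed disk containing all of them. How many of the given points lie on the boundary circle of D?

2

The farthest pair is P_1–P_3 with squared distance 200. The circle on this segment as diameter has centre (2, -3) and r² = 200/4 = 50.
Check P_2: distance² to centre = 29 ≤ 50, so it lies inside.
All remaining points lie in this disk, and no smaller disk contains both endpoints, so this is the minimum enclosing circle.
The points at distance exactly r from the centre are P_1, P_3 — 2 points.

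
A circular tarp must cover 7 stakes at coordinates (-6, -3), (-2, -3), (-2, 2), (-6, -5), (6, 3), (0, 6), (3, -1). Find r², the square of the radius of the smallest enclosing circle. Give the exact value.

52

By Welzl's lemma the MEC is supported by two points (diametrically opposite) or three points (on a circumcircle).
The farthest pair is (-6, -5)–(6, 3) with squared distance 208. The circle on this segment as diameter has centre (0, -1) and r² = 208/4 = 52.
Check (-6, -3): distance² to centre = 40 ≤ 52, so it lies inside.
All remaining points lie in this disk, and no smaller disk contains both endpoints, so this is the minimum enclosing circle.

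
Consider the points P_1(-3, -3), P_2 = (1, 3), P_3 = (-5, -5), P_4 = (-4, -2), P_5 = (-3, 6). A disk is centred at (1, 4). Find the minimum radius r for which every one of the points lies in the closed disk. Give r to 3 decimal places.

The required radius is the distance from (1, 4) to the farthest point.
Squared distances: 65, 1, 117, 61, 20.
Maximum is 117, attained at P_3.
r = √117 ≈ 10.817.

10.817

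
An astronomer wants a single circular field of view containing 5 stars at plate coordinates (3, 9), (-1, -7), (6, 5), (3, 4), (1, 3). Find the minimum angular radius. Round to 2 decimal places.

8.25

A smallest enclosing disk is always determined by at most three of the input points on its boundary.
The farthest pair is (3, 9)–(-1, -7) with squared distance 272. The circle on this segment as diameter has centre (1, 1) and r² = 272/4 = 68.
Check (6, 5): distance² to centre = 41 ≤ 68, so it lies inside.
All remaining points lie in this disk, and no smaller disk contains both endpoints, so this is the minimum enclosing circle.
r = √68 ≈ 8.25.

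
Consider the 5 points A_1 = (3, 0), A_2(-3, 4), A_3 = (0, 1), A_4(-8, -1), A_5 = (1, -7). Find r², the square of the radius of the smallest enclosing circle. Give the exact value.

35.62

By Welzl's lemma the MEC is supported by two points (diametrically opposite) or three points (on a circumcircle).
The minimum enclosing circle is determined by three boundary points: A_2, A_4, A_5.
Their circumcentre is (-2.1, -1.9) with r² = 35.62.
The farthest remaining point A_1 is at distance² 29.62 ≤ 35.62.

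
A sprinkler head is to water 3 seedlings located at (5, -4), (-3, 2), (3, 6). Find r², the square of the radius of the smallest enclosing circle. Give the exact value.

Call the three points A, B, C in the order given.
Side lengths²: AB² = 100, AC² = 104, BC² = 52.
Since AC² = 104 < 100 + 52 = 152, the triangle is acute, so the smallest enclosing circle is the circumcircle.
Circumcentre = (38/17, 11/17), r² = 8450/289.

8450/289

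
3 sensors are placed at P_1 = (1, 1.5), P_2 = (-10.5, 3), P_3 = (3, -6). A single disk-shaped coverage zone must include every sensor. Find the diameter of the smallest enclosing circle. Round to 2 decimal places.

16.22

Side lengths²: P_1P_2² = 134.5, P_1P_3² = 60.25, P_2P_3² = 263.25.
Since P_2P_3² = 263.25 ≥ 134.5 + 60.25 = 194.75, the angle opposite P_2P_3 is not acute, so the smallest enclosing circle has P_2P_3 as diameter.
Centre = midpoint of P_2P_3 = (-3.75, -1.5), r² = 263.25/4 = 65.8125.
Diameter = 2r = 2√(65.8125) ≈ 16.22.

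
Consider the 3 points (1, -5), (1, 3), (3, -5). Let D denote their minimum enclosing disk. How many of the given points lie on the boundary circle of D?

Call the three points A, B, C in the order given.
Side lengths²: AB² = 64, AC² = 4, BC² = 68.
Since BC² = 68 ≥ 64 + 4 = 68, the angle opposite BC is not acute, so the smallest enclosing circle has BC as diameter.
Centre = midpoint of BC = (2, -1), r² = 68/4 = 17.
The points at distance exactly r from the centre are (1, -5), (1, 3), (3, -5) — 3 points.

3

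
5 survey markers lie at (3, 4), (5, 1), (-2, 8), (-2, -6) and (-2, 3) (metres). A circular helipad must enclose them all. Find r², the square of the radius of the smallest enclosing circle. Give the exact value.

The minimum enclosing circle of a finite set is fixed by two of the points (as a diameter) or three (as a circumcircle).
The farthest pair is (-2, 8)–(-2, -6) with squared distance 196. The circle on this segment as diameter has centre (-2, 1) and r² = 196/4 = 49.
Check (3, 4): distance² to centre = 34 ≤ 49, so it lies inside.
All remaining points lie in this disk, and no smaller disk contains both endpoints, so this is the minimum enclosing circle.

49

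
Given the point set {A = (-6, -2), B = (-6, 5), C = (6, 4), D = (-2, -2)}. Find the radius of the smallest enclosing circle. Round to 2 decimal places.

The minimum enclosing circle of a finite set is fixed by two of the points (as a diameter) or three (as a circumcircle).
The minimum enclosing circle is determined by three boundary points: A, B, C.
Their circumcentre is (-0.25, 1.5) with r² = 45.3125.
The farthest remaining point D is at distance² 15.3125 ≤ 45.3125.
r = √(45.3125) ≈ 6.73.

6.73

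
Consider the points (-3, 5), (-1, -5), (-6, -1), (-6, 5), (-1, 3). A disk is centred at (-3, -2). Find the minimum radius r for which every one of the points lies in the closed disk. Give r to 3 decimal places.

7.616

The required radius is the distance from (-3, -2) to the farthest point.
Squared distances: 49, 13, 10, 58, 29.
Maximum is 58, attained at (-6, 5).
r = √58 ≈ 7.616.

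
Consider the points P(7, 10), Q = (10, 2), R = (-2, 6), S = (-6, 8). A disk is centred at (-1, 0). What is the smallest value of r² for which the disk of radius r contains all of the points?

The required radius is the distance from (-1, 0) to the farthest point.
Squared distances: 164, 125, 37, 89.
Maximum is 164, attained at P.

164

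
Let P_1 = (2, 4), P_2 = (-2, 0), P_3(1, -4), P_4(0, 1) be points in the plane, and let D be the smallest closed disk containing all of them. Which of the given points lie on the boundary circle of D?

P_1, P_3

By Welzl's lemma the MEC is supported by two points (diametrically opposite) or three points (on a circumcircle).
The farthest pair is P_1–P_3 with squared distance 65. The circle on this segment as diameter has centre (1.5, 0) and r² = 65/4 = 16.25.
Check P_2: distance² to centre = 12.25 ≤ 16.25, so it lies inside.
All remaining points lie in this disk, and no smaller disk contains both endpoints, so this is the minimum enclosing circle.
The points at distance exactly r from the centre are P_1, P_3 — 2 points.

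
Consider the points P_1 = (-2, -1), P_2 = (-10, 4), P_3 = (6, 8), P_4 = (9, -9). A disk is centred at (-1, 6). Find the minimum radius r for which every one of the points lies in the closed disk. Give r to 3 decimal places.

The required radius is the distance from (-1, 6) to the farthest point.
Squared distances: 50, 85, 53, 325.
Maximum is 325, attained at P_4.
r = √325 ≈ 18.028.

18.028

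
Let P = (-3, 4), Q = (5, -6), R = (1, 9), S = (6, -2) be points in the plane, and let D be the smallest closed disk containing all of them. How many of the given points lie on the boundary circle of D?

2

The minimum enclosing circle of a finite set is fixed by two of the points (as a diameter) or three (as a circumcircle).
The farthest pair is Q–R with squared distance 241. The circle on this segment as diameter has centre (3, 1.5) and r² = 241/4 = 60.25.
Check P: distance² to centre = 42.25 ≤ 60.25, so it lies inside.
All remaining points lie in this disk, and no smaller disk contains both endpoints, so this is the minimum enclosing circle.
The points at distance exactly r from the centre are Q, R — 2 points.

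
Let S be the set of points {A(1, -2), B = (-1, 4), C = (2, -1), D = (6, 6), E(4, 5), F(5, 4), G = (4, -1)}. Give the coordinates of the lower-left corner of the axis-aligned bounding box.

x-range [-1, 6], y-range [-2, 6].
The lower-left corner is (-1, -2).

(-1, -2)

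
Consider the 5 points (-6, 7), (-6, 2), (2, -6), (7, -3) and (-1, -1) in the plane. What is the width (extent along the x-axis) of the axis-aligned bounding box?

max x = 7, min x = -6, so width = 13.

13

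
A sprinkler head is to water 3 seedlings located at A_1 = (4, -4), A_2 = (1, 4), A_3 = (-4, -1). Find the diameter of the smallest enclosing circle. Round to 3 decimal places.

9.385

Side lengths²: A_1A_2² = 73, A_1A_3² = 73, A_2A_3² = 50.
Since A_1A_3² = 73 < 73 + 50 = 123, the triangle is acute, so the smallest enclosing circle is the circumcircle.
Circumcentre = (15/22, -15/22), r² = 5329/242.
Diameter = 2r = 2√(5329/242) ≈ 9.385.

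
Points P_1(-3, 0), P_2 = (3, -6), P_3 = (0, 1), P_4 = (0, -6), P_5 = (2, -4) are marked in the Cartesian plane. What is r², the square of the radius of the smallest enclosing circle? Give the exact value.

18

The minimum enclosing circle of a finite set is fixed by two of the points (as a diameter) or three (as a circumcircle).
The farthest pair is P_1–P_2 with squared distance 72. The circle on this segment as diameter has centre (0, -3) and r² = 72/4 = 18.
Check P_3: distance² to centre = 16 ≤ 18, so it lies inside.
All remaining points lie in this disk, and no smaller disk contains both endpoints, so this is the minimum enclosing circle.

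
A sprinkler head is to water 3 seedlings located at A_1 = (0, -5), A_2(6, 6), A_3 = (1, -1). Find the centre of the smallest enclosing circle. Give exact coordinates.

Side lengths²: A_1A_2² = 157, A_1A_3² = 17, A_2A_3² = 74.
Since A_1A_2² = 157 ≥ 74 + 17 = 91, the angle opposite A_1A_2 is not acute, so the smallest enclosing circle has A_1A_2 as diameter.
Centre = midpoint of A_1A_2 = (3, 0.5), r² = 157/4 = 39.25.
Centre = (3, 0.5).

(3, 0.5)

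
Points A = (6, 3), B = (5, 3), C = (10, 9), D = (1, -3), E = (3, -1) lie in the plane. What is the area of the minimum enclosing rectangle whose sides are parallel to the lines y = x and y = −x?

In coordinates u = x + y, v = x − y the rectangle is axis-aligned; the map (x,y)→(u,v) scales areas by 2.
u-values: 9, 8, 19, -2, 2; range = 19 − (-2) = 21.
v-values: 3, 2, 1, 4, 4; range = 4 − 1 = 3.
Area = (21 × 3) / 2 = 31.5.

31.5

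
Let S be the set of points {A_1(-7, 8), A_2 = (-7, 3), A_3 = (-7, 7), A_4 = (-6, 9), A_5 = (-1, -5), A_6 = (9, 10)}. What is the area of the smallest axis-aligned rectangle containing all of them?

x ranges over [-7, 9], width 16.
y ranges over [-5, 10], height 15.
Area = 16 × 15 = 240.

240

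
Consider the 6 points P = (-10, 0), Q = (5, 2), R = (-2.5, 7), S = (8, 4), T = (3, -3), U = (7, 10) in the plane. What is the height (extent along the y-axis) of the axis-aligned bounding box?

13

max y = 10, min y = -3, so height = 13.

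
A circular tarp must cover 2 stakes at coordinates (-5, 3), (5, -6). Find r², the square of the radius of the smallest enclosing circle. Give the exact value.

45.25

The smallest circle enclosing two points has them as diameter endpoints.
Centre = midpoint = (0, -1.5); r² = |(-5, 3)−(5, -6)|²/4 = 181/4 = 45.25.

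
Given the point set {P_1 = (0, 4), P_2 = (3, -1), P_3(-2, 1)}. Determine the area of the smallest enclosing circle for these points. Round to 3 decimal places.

Side lengths²: P_1P_2² = 34, P_1P_3² = 13, P_2P_3² = 29.
Since P_1P_2² = 34 < 29 + 13 = 42, the triangle is acute, so the smallest enclosing circle is the circumcircle.
Circumcentre = (37/38, 45/38), r² = 6409/722.
Area = π·r² = π·6409/722 ≈ 27.887.

27.887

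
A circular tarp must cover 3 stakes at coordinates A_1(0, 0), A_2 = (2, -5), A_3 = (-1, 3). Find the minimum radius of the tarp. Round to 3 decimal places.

Side lengths²: A_1A_2² = 29, A_1A_3² = 10, A_2A_3² = 73.
Since A_2A_3² = 73 ≥ 29 + 10 = 39, the angle opposite A_2A_3 is not acute, so the smallest enclosing circle has A_2A_3 as diameter.
Centre = midpoint of A_2A_3 = (0.5, -1), r² = 73/4 = 18.25.
r = √(18.25) ≈ 4.272.

4.272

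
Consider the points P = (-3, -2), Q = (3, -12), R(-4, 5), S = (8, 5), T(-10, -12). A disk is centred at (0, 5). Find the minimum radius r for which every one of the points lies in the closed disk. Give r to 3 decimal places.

The required radius is the distance from (0, 5) to the farthest point.
Squared distances: 58, 298, 16, 64, 389.
Maximum is 389, attained at T.
r = √389 ≈ 19.723.

19.723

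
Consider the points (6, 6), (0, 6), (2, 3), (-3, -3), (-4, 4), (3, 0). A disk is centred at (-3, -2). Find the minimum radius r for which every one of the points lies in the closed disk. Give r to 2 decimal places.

12.04

The required radius is the distance from (-3, -2) to the farthest point.
Squared distances: 145, 73, 50, 1, 37, 40.
Maximum is 145, attained at (6, 6).
r = √145 ≈ 12.04.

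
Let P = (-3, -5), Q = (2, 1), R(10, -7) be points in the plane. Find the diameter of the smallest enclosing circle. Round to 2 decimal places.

13.21

Side lengths²: PQ² = 61, PR² = 173, QR² = 128.
Since PR² = 173 < 128 + 61 = 189, the triangle is acute, so the smallest enclosing circle is the circumcircle.
Circumcentre = (79/22, -119/22), r² = 10553/242.
Diameter = 2r = 2√(10553/242) ≈ 13.21.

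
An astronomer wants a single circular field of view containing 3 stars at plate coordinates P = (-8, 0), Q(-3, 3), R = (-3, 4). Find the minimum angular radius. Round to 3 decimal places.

Side lengths²: PQ² = 34, PR² = 41, QR² = 1.
Since PR² = 41 ≥ 34 + 1 = 35, the angle opposite PR is not acute, so the smallest enclosing circle has PR as diameter.
Centre = midpoint of PR = (-5.5, 2), r² = 41/4 = 10.25.
r = √(10.25) ≈ 3.202.

3.202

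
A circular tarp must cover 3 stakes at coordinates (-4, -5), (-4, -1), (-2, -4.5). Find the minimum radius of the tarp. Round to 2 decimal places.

2.08

Call the three points A, B, C in the order given.
Side lengths²: AB² = 16, AC² = 4.25, BC² = 16.25.
Since BC² = 16.25 < 16 + 4.25 = 20.25, the triangle is acute, so the smallest enclosing circle is the circumcircle.
Circumcentre = (-3.4375, -3), r² = 4.31640625.
r = √(4.31640625) ≈ 2.08.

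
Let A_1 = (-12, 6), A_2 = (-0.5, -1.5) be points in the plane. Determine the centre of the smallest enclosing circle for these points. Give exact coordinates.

The smallest circle enclosing two points has them as diameter endpoints.
Centre = midpoint = (-6.25, 2.25); r² = |A_1A_2|²/4 = 188.5/4 = 47.125.
Centre = (-6.25, 2.25).

(-6.25, 2.25)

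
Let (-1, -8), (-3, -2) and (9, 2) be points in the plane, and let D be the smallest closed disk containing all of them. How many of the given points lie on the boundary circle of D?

Call the three points A, B, C in the order given.
Side lengths²: AB² = 40, AC² = 200, BC² = 160.
Since AC² = 200 ≥ 160 + 40 = 200, the angle opposite AC is not acute, so the smallest enclosing circle has AC as diameter.
Centre = midpoint of AC = (4, -3), r² = 200/4 = 50.
The points at distance exactly r from the centre are (-1, -8), (-3, -2), (9, 2) — 3 points.

3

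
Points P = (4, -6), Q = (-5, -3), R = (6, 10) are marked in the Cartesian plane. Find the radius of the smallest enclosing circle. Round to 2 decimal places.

Side lengths²: PQ² = 90, PR² = 260, QR² = 290.
Since QR² = 290 < 260 + 90 = 350, the triangle is acute, so the smallest enclosing circle is the circumcircle.
Circumcentre = (1.8, 2.4), r² = 75.4.
r = √(75.4) ≈ 8.68.

8.68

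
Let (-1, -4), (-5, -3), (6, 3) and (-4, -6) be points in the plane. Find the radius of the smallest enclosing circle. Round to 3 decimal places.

6.727

A smallest enclosing disk is always determined by at most three of the input points on its boundary.
The farthest pair is (6, 3)–(-4, -6) with squared distance 181. The circle on this segment as diameter has centre (1, -1.5) and r² = 181/4 = 45.25.
Check (-1, -4): distance² to centre = 10.25 ≤ 45.25, so it lies inside.
All remaining points lie in this disk, and no smaller disk contains both endpoints, so this is the minimum enclosing circle.
r = √(45.25) ≈ 6.727.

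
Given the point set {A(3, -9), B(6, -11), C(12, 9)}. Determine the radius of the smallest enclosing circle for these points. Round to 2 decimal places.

Side lengths²: AB² = 13, AC² = 405, BC² = 436.
Since BC² = 436 ≥ 405 + 13 = 418, the angle opposite BC is not acute, so the smallest enclosing circle has BC as diameter.
Centre = midpoint of BC = (9, -1), r² = 436/4 = 109.
r = √109 ≈ 10.44.

10.44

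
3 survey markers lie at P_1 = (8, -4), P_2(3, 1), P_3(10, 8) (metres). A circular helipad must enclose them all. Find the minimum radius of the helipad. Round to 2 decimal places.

Side lengths²: P_1P_2² = 50, P_1P_3² = 148, P_2P_3² = 98.
Since P_1P_3² = 148 ≥ 98 + 50 = 148, the angle opposite P_1P_3 is not acute, so the smallest enclosing circle has P_1P_3 as diameter.
Centre = midpoint of P_1P_3 = (9, 2), r² = 148/4 = 37.
r = √37 ≈ 6.08.

6.08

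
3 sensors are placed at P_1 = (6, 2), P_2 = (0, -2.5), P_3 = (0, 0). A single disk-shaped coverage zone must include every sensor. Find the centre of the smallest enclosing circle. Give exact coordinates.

Side lengths²: P_1P_2² = 56.25, P_1P_3² = 40, P_2P_3² = 6.25.
Since P_1P_2² = 56.25 ≥ 40 + 6.25 = 46.25, the angle opposite P_1P_2 is not acute, so the smallest enclosing circle has P_1P_2 as diameter.
Centre = midpoint of P_1P_2 = (3, -0.25), r² = 56.25/4 = 14.0625.
Centre = (3, -0.25).

(3, -0.25)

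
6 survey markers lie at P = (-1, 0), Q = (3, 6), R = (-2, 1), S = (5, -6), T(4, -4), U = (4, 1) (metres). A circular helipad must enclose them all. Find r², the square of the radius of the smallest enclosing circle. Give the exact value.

A smallest enclosing disk is always determined by at most three of the input points on its boundary.
The farthest pair is Q–S with squared distance 148. The circle on this segment as diameter has centre (4, 0) and r² = 148/4 = 37.
Check P: distance² to centre = 25 ≤ 37, so it lies inside.
All remaining points lie in this disk, and no smaller disk contains both endpoints, so this is the minimum enclosing circle.

37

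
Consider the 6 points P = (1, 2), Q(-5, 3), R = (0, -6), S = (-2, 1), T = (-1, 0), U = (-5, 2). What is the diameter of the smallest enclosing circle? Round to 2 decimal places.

The minimum enclosing circle of a finite set is fixed by two of the points (as a diameter) or three (as a circumcircle).
The farthest pair is Q–R with squared distance 106. The circle on this segment as diameter has centre (-2.5, -1.5) and r² = 106/4 = 26.5.
Check P: distance² to centre = 24.5 ≤ 26.5, so it lies inside.
All remaining points lie in this disk, and no smaller disk contains both endpoints, so this is the minimum enclosing circle.
Diameter = 2r = 2√(26.5) ≈ 10.30.

10.30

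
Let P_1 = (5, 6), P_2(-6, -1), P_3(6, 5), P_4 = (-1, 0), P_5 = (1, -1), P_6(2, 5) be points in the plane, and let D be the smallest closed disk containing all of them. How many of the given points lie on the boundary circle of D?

A smallest enclosing disk is always determined by at most three of the input points on its boundary.
The farthest pair is P_2–P_3 with squared distance 180. The circle on this segment as diameter has centre (0, 2) and r² = 180/4 = 45.
Check P_1: distance² to centre = 41 ≤ 45, so it lies inside.
All remaining points lie in this disk, and no smaller disk contains both endpoints, so this is the minimum enclosing circle.
The points at distance exactly r from the centre are P_2, P_3 — 2 points.

2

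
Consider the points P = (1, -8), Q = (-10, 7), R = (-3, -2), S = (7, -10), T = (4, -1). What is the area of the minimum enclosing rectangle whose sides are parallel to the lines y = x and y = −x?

170

In coordinates u = x + y, v = x − y the rectangle is axis-aligned; the map (x,y)→(u,v) scales areas by 2.
u-values: -7, -3, -5, -3, 3; range = 3 − (-7) = 10.
v-values: 9, -17, -1, 17, 5; range = 17 − (-17) = 34.
Area = (10 × 34) / 2 = 170.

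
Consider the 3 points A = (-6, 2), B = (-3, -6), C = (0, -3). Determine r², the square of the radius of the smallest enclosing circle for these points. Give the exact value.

Side lengths²: AB² = 73, AC² = 61, BC² = 18.
Since AB² = 73 < 61 + 18 = 79, the triangle is acute, so the smallest enclosing circle is the circumcircle.
Circumcentre = (-91/22, -41/22), r² = 4453/242.

4453/242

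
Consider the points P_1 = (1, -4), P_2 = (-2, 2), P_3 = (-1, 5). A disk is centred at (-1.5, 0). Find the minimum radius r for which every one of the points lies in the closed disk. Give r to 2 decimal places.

5.02

The required radius is the distance from (-1.5, 0) to the farthest point.
Squared distances: 22.25, 4.25, 25.25.
Maximum is 25.25, attained at P_3.
r = √(25.25) ≈ 5.02.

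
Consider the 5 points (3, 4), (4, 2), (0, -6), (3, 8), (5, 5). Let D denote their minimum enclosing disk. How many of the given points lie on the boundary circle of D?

2

By Welzl's lemma the MEC is supported by two points (diametrically opposite) or three points (on a circumcircle).
The farthest pair is (0, -6)–(3, 8) with squared distance 205. The circle on this segment as diameter has centre (1.5, 1) and r² = 205/4 = 51.25.
Check (3, 4): distance² to centre = 11.25 ≤ 51.25, so it lies inside.
All remaining points lie in this disk, and no smaller disk contains both endpoints, so this is the minimum enclosing circle.
The points at distance exactly r from the centre are (0, -6), (3, 8) — 2 points.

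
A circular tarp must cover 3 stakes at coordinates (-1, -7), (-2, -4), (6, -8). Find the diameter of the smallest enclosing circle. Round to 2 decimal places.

Call the three points A, B, C in the order given.
Side lengths²: AB² = 10, AC² = 50, BC² = 80.
Since BC² = 80 ≥ 50 + 10 = 60, the angle opposite BC is not acute, so the smallest enclosing circle has BC as diameter.
Centre = midpoint of BC = (2, -6), r² = 80/4 = 20.
Diameter = 2r = 2√20 ≈ 8.94.

8.94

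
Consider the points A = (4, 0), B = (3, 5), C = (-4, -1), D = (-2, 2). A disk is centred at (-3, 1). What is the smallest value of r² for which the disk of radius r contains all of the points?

The required radius is the distance from (-3, 1) to the farthest point.
Squared distances: 50, 52, 5, 2.
Maximum is 52, attained at B.

52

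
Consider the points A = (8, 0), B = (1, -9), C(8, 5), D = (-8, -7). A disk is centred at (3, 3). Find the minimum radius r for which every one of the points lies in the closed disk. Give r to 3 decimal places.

14.866

The required radius is the distance from (3, 3) to the farthest point.
Squared distances: 34, 148, 29, 221.
Maximum is 221, attained at D.
r = √221 ≈ 14.866.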